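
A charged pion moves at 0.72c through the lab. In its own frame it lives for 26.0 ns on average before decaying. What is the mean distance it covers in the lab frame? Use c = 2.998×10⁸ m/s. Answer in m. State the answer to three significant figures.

Lorentz factor: γ = (1 − 0.5184)^(−1/2) = 1.441.
Lab-frame lifetime: Δt = γτ = 1.441 × 26.0 ns = 37.466 ns.
Distance: d = vΔt = 0.72 × 2.998×10⁸ m/s × 3.7466×10^-8 s = 8.09 m.

8.09 m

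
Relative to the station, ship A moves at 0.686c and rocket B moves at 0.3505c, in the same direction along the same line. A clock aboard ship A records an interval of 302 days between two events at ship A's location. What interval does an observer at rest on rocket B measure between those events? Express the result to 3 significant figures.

337 days

The velocity of ship A relative to rocket B is (0.686 − 0.3505)c / (1 − 0.686×0.3505) = 0.4417c; relative speed 0.4417c.
At |u| = 0.4417c, γ = (1 − 0.195099)^(−1/2) = 1.1146.
The clock on ship A records proper time, so rocket B measures Δt = γΔτ = 1.1146 × 302 = 337 days.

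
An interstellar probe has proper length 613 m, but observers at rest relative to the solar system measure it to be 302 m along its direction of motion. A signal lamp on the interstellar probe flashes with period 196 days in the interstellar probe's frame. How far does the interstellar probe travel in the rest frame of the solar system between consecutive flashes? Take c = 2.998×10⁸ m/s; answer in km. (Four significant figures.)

8.968×10^12 km

γ = L₀/L = 613/302 = 2.0298.
β = √(1 − 1/γ²) = 0.87022. Lab-frame period = γτ = 2.0298×196 days = 397.84 days. Distance = βc × γτ = 0.87022 × 2.998×10⁸ m/s × 34373376 s = 8.9677×10^15 m = 8.968×10^12 km.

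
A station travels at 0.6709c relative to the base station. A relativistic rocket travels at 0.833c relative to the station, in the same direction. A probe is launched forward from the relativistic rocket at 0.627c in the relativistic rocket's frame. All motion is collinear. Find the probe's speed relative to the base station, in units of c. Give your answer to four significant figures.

First combine the probe and relativistic rocket (S''→S'): u₁ = (0.627 + 0.833)/(1 + 0.627×0.833) = 1.46/1.522291 = 0.95908.
Then combine with the station (S'→S): u = (0.95908 + 0.6709)/(1 + 0.95908×0.6709) = 1.62998/1.643446772 = 0.99181.

0.9918c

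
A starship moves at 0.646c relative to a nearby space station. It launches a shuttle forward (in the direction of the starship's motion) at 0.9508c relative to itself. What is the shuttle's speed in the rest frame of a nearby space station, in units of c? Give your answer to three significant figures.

0.989c

In units of c, u = (u' + v)/(1 + u'v) with u' = 0.9508 and v = 0.646.
Numerator: 0.9508 + 0.646 = 1.5968. Denominator: 1 + (0.9508)(0.646) = 1.6142168.
u = 1.5968/1.6142168 = 0.98921, so the speed is 0.989c.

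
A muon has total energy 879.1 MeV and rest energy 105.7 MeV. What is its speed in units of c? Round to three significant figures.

Total energy E = γmc² gives γ = 879.1/105.7 = 8.3169.
Hence β = √(1 − 1/γ²) = √(1 − 0.014457) = √0.985543 = 0.993.

0.993c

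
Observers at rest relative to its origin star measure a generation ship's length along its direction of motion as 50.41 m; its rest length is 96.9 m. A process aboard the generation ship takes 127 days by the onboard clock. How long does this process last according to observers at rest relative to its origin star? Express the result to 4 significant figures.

244.1 days

γ = L₀/L = 96.9/50.41 = 1.92224.
The same γ dilates the second interval: 1.92224 × 127 days = 244.1 days.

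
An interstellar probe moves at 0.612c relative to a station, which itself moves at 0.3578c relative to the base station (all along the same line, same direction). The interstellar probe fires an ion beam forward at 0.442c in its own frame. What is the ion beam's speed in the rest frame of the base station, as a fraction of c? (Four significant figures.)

0.9156c

Apply u = (u'+v)/(1+u'v) twice. Ion beam in the station frame: (0.442+0.612)/(1+0.442·0.612) = 1.054/1.270504 = 0.82959c.
That velocity, transformed to the rest frame of the base station: (0.82959+0.3578)/(1+0.82959·0.3578) = 1.18739/1.296827302 = 0.91561c.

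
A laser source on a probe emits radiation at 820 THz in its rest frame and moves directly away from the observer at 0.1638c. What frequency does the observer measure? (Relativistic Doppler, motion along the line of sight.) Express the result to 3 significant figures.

Relativistic Doppler (source moving away): f_obs = f_src · √((1−β)/(1+β)).
With β = 0.1638: factor = √(0.8362/1.1638) = 0.84765.
f_obs = 820 × 0.84765 = 695 THz.

695 THz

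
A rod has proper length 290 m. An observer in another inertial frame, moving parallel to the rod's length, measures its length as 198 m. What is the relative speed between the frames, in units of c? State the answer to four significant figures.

Length contraction gives γ = L₀/L = 290/198 = 1.4646.
β = √(1 − 1/γ²) = √0.533811 = 0.7306.

0.7306c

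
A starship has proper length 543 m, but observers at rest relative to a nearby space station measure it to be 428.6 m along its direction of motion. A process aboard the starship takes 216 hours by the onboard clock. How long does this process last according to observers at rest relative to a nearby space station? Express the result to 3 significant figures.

From L = L₀/γ: γ = 543/428.6 = 1.26692.
Δt = γΔτ = 1.26692 × 216 = 274 hours.

274 hours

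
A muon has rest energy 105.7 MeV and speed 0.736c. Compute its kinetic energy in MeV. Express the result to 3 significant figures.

50.4 MeV

γ = 1/√(1 − β²) = 1/√(1 − 0.541696) = 1/√0.458304 = 1.47715.
Kinetic energy: K = (γ − 1)mc² = (1.47715 − 1) × 105.7 MeV = 0.47715 × 105.7 = 50.4 MeV.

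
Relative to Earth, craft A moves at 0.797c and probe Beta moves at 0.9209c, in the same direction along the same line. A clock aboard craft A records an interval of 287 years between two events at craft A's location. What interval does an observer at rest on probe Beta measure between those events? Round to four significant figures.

Transform craft A's velocity into probe Beta's frame: (0.797 − 0.9209)/(1 − 0.797·0.9209) = −0.1239/0.2660427, so the relative speed is 0.46571c.
At |u| = 0.46571c, γ = (1 − 0.216886)^(−1/2) = 1.13.
Craft A's interval is proper; time dilation gives Δt_B = γΔτ = 1.13 × 287 years = 324.3 years.

324.3 years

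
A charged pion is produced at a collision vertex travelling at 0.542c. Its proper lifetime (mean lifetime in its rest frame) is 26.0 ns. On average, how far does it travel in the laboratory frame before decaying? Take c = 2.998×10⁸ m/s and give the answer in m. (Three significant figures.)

γ = 1/√(1 − β²) = 1/√(1 − 0.293764) = 1/√0.706236 = 1/0.840378 = 1.1899.
Lab-frame lifetime: Δt = γτ = 1.1899 × 26.0 ns = 30.937 ns.
Distance: d = vΔt = 0.542 × 2.998×10⁸ m/s × 3.0937×10^-8 s = 5.03 m.

5.03 m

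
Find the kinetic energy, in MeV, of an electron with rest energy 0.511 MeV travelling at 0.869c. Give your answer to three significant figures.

0.522 MeV

γ = 1/√(1 − β²) = 1/√(1 − 0.755161) = 1/√0.244839 = 1/0.494812 = 2.021.
Kinetic energy: K = (γ − 1)mc² = (2.021 − 1) × 0.511 MeV = 1.021 × 0.511 = 0.522 MeV.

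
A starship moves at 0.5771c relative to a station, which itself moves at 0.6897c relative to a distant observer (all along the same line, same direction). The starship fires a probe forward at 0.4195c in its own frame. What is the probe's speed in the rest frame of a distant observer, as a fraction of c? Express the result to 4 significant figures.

0.9605c

Apply u = (u'+v)/(1+u'v) twice. Probe in the station frame: (0.4195+0.5771)/(1+0.4195·0.5771) = 0.9966/1.24209345 = 0.80236c.
That velocity, transformed to the rest frame of a distant observer: (0.80236+0.6897)/(1+0.80236·0.6897) = 1.49206/1.553387692 = 0.96052c.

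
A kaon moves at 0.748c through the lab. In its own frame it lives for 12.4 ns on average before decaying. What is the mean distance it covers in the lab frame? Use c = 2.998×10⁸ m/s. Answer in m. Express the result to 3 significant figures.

4.19 m

γ = 1/√(1 − β²) = 1/√(1 − 0.559504) = 1/√0.440496 = 1/0.663699 = 1.5067.
Lab-frame lifetime: Δt = γτ = 1.5067 × 12.4 ns = 18.683 ns.
Distance: d = vΔt = 0.748 × 2.998×10⁸ m/s × 1.8683×10^-8 s = 4.19 m.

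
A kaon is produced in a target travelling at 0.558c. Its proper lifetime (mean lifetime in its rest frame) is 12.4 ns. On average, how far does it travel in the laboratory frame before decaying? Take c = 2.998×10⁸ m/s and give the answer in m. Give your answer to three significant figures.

γ = 1/√(1 − β²) = 1/√(1 − 0.311364) = 1/√0.688636 = 1/0.829841 = 1.2051.
Lab-frame lifetime: Δt = γτ = 1.2051 × 12.4 ns = 14.943 ns.
Distance: d = vΔt = 0.558 × 2.998×10⁸ m/s × 1.4943×10^-8 s = 2.50 m.

2.50 m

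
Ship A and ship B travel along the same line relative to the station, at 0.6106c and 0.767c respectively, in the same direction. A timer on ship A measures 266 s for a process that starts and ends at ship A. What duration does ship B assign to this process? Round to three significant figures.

278 s

Speed of ship A in ship B's frame: u = (v_A − v_B)/(1 − v_A v_B/c²) = (0.6106 − 0.767)/(1 − 0.6106×0.767) = −0.1564/0.5316698 = −0.29417; |u| = 0.29417c.
γ for this relative speed: γ = 1/√(1 − 0.086536) = 1.0463.
The clock on ship A records proper time, so ship B measures Δt = γΔτ = 1.0463 × 266 = 278 s.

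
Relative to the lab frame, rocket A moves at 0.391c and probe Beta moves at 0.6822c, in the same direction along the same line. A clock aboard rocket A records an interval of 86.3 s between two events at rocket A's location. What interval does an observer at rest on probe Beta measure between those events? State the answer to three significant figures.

94.0 s

The velocity of rocket A relative to probe Beta is (0.391 − 0.6822)c / (1 − 0.391×0.6822) = −0.39713c; relative speed 0.39713c.
At |u| = 0.39713c, γ = (1 − 0.157712)^(−1/2) = 1.0896.
The clock on rocket A records proper time, so probe Beta measures Δt = γΔτ = 1.0896 × 86.3 = 94.0 s.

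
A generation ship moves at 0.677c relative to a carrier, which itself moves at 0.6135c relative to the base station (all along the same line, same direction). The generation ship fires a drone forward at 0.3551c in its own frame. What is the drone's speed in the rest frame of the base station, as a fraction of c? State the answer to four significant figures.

0.9570c

First combine the drone and generation ship (S''→S'): u₁ = (0.3551 + 0.677)/(1 + 0.3551×0.677) = 1.0321/1.2404027 = 0.83207.
Then combine with the carrier (S'→S): u = (0.83207 + 0.6135)/(1 + 0.83207×0.6135) = 1.44557/1.510474945 = 0.95703.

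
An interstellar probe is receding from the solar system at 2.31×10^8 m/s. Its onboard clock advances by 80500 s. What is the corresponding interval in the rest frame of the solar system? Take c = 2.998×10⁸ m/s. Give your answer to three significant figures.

β = v/c = (2.31×10^8 m/s)/(2.998×10⁸ m/s) = 0.770514.
γ = 1/√(1 − β²) = 1/√(1 − 0.5936918) = 1/√0.4063082 = 1/0.637423 = 1.5688.
Time dilation: Δt = γ·Δτ = 1.5688 × 80500 = 1.26×10^5 s.

1.26×10^5 s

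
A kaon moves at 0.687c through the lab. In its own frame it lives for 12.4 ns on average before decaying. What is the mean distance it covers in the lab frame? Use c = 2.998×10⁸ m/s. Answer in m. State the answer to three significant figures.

3.51 m

With β = 0.687, γ = 1/√(1 − 0.687²) = 1/√0.528031 = 1.3762.
Lab-frame lifetime: Δt = γτ = 1.3762 × 12.4 ns = 17.065 ns.
Distance: d = vΔt = 0.687 × 2.998×10⁸ m/s × 1.7065×10^-8 s = 3.51 m.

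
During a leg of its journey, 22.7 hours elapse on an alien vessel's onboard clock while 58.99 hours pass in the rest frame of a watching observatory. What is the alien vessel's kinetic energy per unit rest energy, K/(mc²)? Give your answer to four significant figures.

From Δt = γΔτ: γ = 58.99/22.7 = 2.59868.
Since K = (γ−1)mc², K/(mc²) = 2.59868 − 1 = 1.599.

1.599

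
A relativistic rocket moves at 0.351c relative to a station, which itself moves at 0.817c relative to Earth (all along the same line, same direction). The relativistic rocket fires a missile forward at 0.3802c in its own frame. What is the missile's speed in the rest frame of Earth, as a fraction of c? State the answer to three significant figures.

Apply u = (u'+v)/(1+u'v) twice. Missile in the station frame: (0.3802+0.351)/(1+0.3802·0.351) = 0.7312/1.1334502 = 0.64511c.
That velocity, transformed to the rest frame of Earth: (0.64511+0.817)/(1+0.64511·0.817) = 1.46211/1.52705487 = 0.95747c.

0.957c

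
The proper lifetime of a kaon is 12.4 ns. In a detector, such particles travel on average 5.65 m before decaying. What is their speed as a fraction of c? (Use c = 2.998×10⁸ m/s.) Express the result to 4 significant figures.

0.8354c

Lab distance = (lab lifetime)·v = γτ·βc, so βγ = d/(cτ) = 5.650/(2.998×10⁸ × 1.240×10^-8) = 1.5198.
With βγ = 1.5198: γ² = 1 + (βγ)² = 3.30979, and β = (βγ)/γ = 1.5198/1.81928 = 0.8354.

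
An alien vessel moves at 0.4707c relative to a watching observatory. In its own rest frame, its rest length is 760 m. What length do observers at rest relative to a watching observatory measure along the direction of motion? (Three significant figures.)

671 m

With β = 0.4707, γ = 1/√(1 − 0.4707²) = 1/√0.77844151 = 1.1334.
Length contraction: L = L₀/γ = 760/1.1334 = 671 m.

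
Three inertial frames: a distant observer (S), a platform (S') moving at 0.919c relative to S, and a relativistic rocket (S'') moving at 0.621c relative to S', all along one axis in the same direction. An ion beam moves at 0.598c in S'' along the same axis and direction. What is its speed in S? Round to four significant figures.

0.9950c

Apply u = (u'+v)/(1+u'v) twice. Ion beam in the platform frame: (0.598+0.621)/(1+0.598·0.621) = 1.219/1.371358 = 0.8889c.
That velocity, transformed to the rest frame of a distant observer: (0.8889+0.919)/(1+0.8889·0.919) = 1.8079/1.8168991 = 0.99505c.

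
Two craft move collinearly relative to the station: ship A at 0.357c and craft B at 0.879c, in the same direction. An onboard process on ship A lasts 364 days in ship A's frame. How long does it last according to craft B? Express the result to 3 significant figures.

Speed of ship A in craft B's frame: u = (v_A − v_B)/(1 − v_A v_B/c²) = (0.357 − 0.879)/(1 − 0.357×0.879) = −0.522/0.686197 = −0.76071; |u| = 0.76071c.
At |u| = 0.76071c, γ = (1 − 0.57868)^(−1/2) = 1.5406.
The clock on ship A records proper time, so craft B measures Δt = γΔτ = 1.5406 × 364 = 561 days.

561 days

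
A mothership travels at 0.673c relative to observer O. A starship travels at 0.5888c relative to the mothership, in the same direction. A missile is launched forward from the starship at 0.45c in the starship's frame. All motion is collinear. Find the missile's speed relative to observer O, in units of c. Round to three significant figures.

0.962c

Compose velocities in two stages. Stage 1 (into S'): u₁ = (0.45+0.5888)/(1+0.45×0.5888) = 0.82121.
Stage 2 (into S): u = (0.82121+0.673)/(1+0.82121×0.673) = 0.96235, so the speed is 0.962c.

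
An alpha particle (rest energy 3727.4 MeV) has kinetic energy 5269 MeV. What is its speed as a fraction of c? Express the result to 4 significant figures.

K = (γ−1)mc², so γ = 1 + 5269/3727.4 = 2.4136.
Then v/c = √(1 − γ⁻²) = √(1 − 0.17166) = √0.82834 = 0.9101.

0.9101c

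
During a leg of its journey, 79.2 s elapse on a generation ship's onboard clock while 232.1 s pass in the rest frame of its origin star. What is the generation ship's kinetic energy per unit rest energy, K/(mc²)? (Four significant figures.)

1.931

The time-dilation ratio gives γ = 232.1/79.2 = 2.93056.
Since K = (γ−1)mc², K/(mc²) = 2.93056 − 1 = 1.931.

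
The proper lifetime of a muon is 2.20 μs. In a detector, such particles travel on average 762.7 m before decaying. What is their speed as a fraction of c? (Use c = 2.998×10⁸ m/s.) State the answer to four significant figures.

0.7564c

d = βγcτ ⇒ βγ = d/(cτ) = 762.7 m / (659.56 m) = 1.1564.
β = (βγ)/√(1+(βγ)²) = 1.1564/√2.33726 = 0.7564.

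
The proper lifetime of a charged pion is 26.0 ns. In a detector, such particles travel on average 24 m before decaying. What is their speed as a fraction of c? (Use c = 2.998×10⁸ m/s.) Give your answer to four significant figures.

Let x = d/(cτ) = 24.00 m / (2.998×10⁸ m/s × 2.600×10^-8 s) = 3.079. Since d = βγcτ, x = βγ = β/√(1−β²).
Solving: β² = x²/(1+x²) = 9.48024/10.48024 = 0.904582, so β = 0.9511.

0.9511c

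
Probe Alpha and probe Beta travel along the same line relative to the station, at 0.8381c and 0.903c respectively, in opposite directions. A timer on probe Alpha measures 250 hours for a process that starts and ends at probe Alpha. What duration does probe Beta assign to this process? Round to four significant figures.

The velocity of probe Alpha relative to probe Beta is (0.8381 + 0.903)c / (1 + 0.8381×0.903) = 0.99106c; relative speed 0.99106c.
At |u| = 0.99106c, γ = (1 − 0.9822)^(−1/2) = 7.4953.
The clock on probe Alpha records proper time, so probe Beta measures Δt = γΔτ = 7.4953 × 250 = 1874 hours.

1874 hours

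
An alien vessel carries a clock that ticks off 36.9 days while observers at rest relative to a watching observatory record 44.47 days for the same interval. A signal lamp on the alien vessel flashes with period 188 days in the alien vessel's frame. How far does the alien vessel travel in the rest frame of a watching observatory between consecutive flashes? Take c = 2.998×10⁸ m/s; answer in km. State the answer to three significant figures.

3.28×10^12 km

γ = Δt/Δτ = 44.47/36.9 = 1.20515.
β = √(1 − 1/γ²) = 0.5581. Lab-frame period = γτ = 1.20515×188 days = 226.57 days. Distance = βc × γτ = 0.5581 × 2.998×10⁸ m/s × 19575648 s = 3.2754×10^15 m = 3.28×10^12 km.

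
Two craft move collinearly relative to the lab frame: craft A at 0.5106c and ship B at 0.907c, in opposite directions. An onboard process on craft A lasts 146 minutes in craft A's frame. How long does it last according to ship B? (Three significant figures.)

590 minutes

The velocity of craft A relative to ship B is (0.5106 + 0.907)c / (1 + 0.5106×0.907) = 0.96889c; relative speed 0.96889c.
At |u| = 0.96889c, γ = (1 − 0.938748)^(−1/2) = 4.0405.
The clock on craft A records proper time, so ship B measures Δt = γΔτ = 4.0405 × 146 = 590 minutes.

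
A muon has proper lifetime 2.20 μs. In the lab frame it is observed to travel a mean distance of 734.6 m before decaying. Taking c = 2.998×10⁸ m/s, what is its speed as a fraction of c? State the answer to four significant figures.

d = βγcτ ⇒ βγ = d/(cτ) = 734.6 m / (659.56 m) = 1.1138.
β = (βγ)/√(1+(βγ)²) = 1.1138/√2.24055 = 0.7441.

0.7441c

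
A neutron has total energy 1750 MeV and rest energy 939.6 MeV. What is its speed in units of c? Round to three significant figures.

0.844c

γ = E/(mc²) = 1750/939.6 = 1.8625.
β = √(1 − 1/γ²) = √(1 − 0.288275) = √0.711725 = 0.844.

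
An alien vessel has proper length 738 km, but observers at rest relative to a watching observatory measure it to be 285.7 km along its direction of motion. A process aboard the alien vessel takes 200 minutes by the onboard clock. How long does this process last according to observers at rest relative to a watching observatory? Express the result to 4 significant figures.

516.6 minutes

From L = L₀/γ: γ = 738/285.7 = 2.58313.
The same γ dilates the second interval: 2.58313 × 200 minutes = 516.6 minutes.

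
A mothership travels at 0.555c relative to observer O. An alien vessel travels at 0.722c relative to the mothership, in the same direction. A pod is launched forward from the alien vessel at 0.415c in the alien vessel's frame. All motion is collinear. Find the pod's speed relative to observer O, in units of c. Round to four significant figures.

First combine the pod and alien vessel (S''→S'): u₁ = (0.415 + 0.722)/(1 + 0.415×0.722) = 1.137/1.29963 = 0.87486.
Then combine with the mothership (S'→S): u = (0.87486 + 0.555)/(1 + 0.87486×0.555) = 1.42986/1.4855473 = 0.96251.

0.9625c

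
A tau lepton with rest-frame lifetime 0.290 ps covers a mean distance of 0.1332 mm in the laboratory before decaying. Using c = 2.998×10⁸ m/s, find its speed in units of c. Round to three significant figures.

Let x = d/(cτ) = 1.332×10^-4 m / (2.998×10⁸ m/s × 2.900×10^-13 s) = 1.5321. Since d = βγcτ, x = βγ = β/√(1−β²).
Solving: β² = x²/(1+x²) = 2.34733/3.34733 = 0.701254, so β = 0.837.

0.837c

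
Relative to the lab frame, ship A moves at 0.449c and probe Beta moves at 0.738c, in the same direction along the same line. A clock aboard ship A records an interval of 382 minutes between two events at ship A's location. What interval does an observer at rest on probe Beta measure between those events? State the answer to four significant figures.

423.6 minutes

Speed of ship A in probe Beta's frame: u = (v_A − v_B)/(1 − v_A v_B/c²) = (0.449 − 0.738)/(1 − 0.449×0.738) = −0.289/0.668638 = −0.43222; |u| = 0.43222c.
At |u| = 0.43222c, γ = (1 − 0.186814)^(−1/2) = 1.1089.
Ship A's interval is proper; time dilation gives Δt_B = γΔτ = 1.1089 × 382 minutes = 423.6 minutes.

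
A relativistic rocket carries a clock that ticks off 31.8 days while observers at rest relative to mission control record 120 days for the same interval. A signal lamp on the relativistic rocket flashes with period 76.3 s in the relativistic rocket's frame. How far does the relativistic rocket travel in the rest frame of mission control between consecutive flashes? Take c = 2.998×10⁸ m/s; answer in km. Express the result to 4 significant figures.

γ = Δt/Δτ = 120/31.8 = 3.77358.
β = √(1 − 1/γ²) = 0.96425. Lab-frame period = γτ = 3.77358×76.3 s = 287.92 s. Distance = βc × γτ = 0.96425 × 2.998×10⁸ m/s × 287.92 s = 8.3233×10^10 m = 8.323×10^7 km.

8.323×10^7 km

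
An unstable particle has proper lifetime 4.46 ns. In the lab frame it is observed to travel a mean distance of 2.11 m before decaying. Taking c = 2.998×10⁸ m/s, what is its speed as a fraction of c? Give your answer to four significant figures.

0.8447c

Let x = d/(cτ) = 2.110 m / (2.998×10⁸ m/s × 4.460×10^-9 s) = 1.578. Since d = βγcτ, x = βγ = β/√(1−β²).
Solving: β² = x²/(1+x²) = 2.49008/3.49008 = 0.713474, so β = 0.8447.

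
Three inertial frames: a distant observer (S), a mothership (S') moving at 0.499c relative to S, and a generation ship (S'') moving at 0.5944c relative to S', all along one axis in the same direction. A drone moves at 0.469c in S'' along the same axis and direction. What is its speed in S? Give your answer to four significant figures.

Apply u = (u'+v)/(1+u'v) twice. Drone in the mothership frame: (0.469+0.5944)/(1+0.469·0.5944) = 1.0634/1.2787736 = 0.83158c.
That velocity, transformed to the rest frame of a distant observer: (0.83158+0.499)/(1+0.83158·0.499) = 1.33058/1.41495842 = 0.94037c.

0.9404c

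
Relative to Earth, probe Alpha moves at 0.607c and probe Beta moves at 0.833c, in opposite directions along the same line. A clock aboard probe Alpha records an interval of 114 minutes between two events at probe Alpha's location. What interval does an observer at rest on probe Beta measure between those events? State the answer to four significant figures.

Transform probe Alpha's velocity into probe Beta's frame: (0.607 + 0.833)/(1 + 0.607·0.833) = 1.44/1.505631, so the relative speed is 0.95641c.
At |u| = 0.95641c, γ = (1 − 0.91472)^(−1/2) = 3.4243.
The clock on probe Alpha records proper time, so probe Beta measures Δt = γΔτ = 3.4243 × 114 = 390.4 minutes.

390.4 minutes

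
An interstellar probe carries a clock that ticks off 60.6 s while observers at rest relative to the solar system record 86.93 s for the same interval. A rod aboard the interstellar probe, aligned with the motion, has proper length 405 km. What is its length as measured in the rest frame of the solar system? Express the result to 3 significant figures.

The time-dilation ratio gives γ = 86.93/60.6 = 1.43449.
L = L₀/γ = 405/1.43449 = 282 km.

282 km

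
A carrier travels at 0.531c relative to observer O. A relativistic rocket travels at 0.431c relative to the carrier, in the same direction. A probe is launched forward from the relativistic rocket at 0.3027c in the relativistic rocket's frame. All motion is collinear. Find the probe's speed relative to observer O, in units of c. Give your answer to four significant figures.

0.8776c

First combine the probe and relativistic rocket (S''→S'): u₁ = (0.3027 + 0.431)/(1 + 0.3027×0.431) = 0.7337/1.1304637 = 0.64903.
Then combine with the carrier (S'→S): u = (0.64903 + 0.531)/(1 + 0.64903×0.531) = 1.18003/1.34463493 = 0.87758.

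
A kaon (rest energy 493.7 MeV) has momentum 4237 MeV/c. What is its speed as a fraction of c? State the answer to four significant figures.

0.9933c

pc/(mc²) = 4237/493.7 = 8.5821 = βγ = β/√(1−β²).
So β² = x²/(1 + x²) with x = 8.5821: x² = 73.6524, β² = 73.6524/74.6524 = 0.986605, β = 0.9933.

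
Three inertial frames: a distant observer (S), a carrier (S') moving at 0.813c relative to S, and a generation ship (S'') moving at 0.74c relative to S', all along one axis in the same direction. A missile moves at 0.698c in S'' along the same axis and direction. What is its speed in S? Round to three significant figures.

0.995c

Compose velocities in two stages. Stage 1 (into S'): u₁ = (0.698+0.74)/(1+0.698×0.74) = 0.94822.
Stage 2 (into S): u = (0.94822+0.813)/(1+0.94822×0.813) = 0.99453, so the speed is 0.995c.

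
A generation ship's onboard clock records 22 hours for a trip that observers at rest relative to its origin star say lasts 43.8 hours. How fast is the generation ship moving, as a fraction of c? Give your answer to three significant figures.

γ = Δt/Δτ = 43.8/22 = 1.9909.
β = √(1 − 1/γ²) = √(1 − 0.252291) = √0.747709 = 0.865.

0.865c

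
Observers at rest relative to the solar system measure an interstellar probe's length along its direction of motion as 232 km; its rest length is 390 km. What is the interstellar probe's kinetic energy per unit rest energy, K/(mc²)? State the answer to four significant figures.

0.6810

From L = L₀/γ: γ = 390/232 = 1.68103.
Since K = (γ−1)mc², K/(mc²) = 1.68103 − 1 = 0.6810.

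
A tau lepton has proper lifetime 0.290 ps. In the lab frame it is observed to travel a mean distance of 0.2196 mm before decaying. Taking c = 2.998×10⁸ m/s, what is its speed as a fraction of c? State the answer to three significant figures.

0.930c

Let x = d/(cτ) = 2.196×10^-4 m / (2.998×10⁸ m/s × 2.900×10^-13 s) = 2.5258. Since d = βγcτ, x = βγ = β/√(1−β²).
Solving: β² = x²/(1+x²) = 6.37967/7.37967 = 0.864493, so β = 0.930.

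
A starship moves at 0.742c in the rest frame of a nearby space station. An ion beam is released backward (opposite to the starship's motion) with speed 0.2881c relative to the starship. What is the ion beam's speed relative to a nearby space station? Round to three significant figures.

Relativistic velocity addition: u = (u' + v)/(1 + u'v/c²), with u' = −0.2881c and v = 0.742c.
Numerator: −0.2881 + 0.742 = 0.4539. Denominator: 1 + (−0.2881)(0.742) = 0.7862298.
u = 0.4539/0.7862298 = 0.57731, so the speed is 0.577c.

0.577c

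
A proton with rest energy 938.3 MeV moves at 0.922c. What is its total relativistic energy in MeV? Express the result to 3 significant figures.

2420 MeV

Lorentz factor: γ = (1 − 0.850084)^(−1/2) = 2.5827.
Total energy: E = γmc² = 2.5827 × 938.3 MeV = 2420 MeV.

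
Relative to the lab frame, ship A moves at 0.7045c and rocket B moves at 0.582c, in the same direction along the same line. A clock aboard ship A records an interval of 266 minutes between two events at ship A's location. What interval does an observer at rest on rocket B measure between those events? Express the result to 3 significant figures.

272 minutes

Transform ship A's velocity into rocket B's frame: (0.7045 − 0.582)/(1 − 0.7045·0.582) = 0.1225/0.589981, so the relative speed is 0.20763c.
γ for this relative speed: γ = 1/√(1 − 0.0431102) = 1.0223.
The clock on ship A records proper time, so rocket B measures Δt = γΔτ = 1.0223 × 266 = 272 minutes.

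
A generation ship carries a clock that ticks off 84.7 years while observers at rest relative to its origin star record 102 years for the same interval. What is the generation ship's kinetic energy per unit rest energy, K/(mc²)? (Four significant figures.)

γ = Δt/Δτ = 102/84.7 = 1.20425.
K/(mc²) = γ − 1 = 1.20425 − 1 = 0.2043.

0.2043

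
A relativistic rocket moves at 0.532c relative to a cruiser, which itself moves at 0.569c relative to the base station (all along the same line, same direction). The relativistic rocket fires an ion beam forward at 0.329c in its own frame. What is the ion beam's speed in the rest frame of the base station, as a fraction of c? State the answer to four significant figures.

Apply u = (u'+v)/(1+u'v) twice. Ion beam in the cruiser frame: (0.329+0.532)/(1+0.329·0.532) = 0.861/1.175028 = 0.73275c.
That velocity, transformed to the rest frame of the base station: (0.73275+0.569)/(1+0.73275·0.569) = 1.30175/1.41693475 = 0.91871c.

0.9187c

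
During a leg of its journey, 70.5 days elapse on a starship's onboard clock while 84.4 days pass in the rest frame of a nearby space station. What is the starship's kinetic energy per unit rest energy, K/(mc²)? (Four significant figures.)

From Δt = γΔτ: γ = 84.4/70.5 = 1.19716.
Since K = (γ−1)mc², K/(mc²) = 1.19716 − 1 = 0.1972.

0.1972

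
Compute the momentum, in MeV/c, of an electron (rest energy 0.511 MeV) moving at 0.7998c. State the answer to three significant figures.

Lorentz factor: γ = (1 − 0.63968004)^(−1/2) = 1.6659.
Momentum: p = γβ·mc = 1.6659 × 0.7998 × 0.511 MeV/c = 0.681 MeV/c.

0.681 MeV/c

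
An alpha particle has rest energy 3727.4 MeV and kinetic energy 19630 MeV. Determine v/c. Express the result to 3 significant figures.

K = (γ−1)mc², so γ = 1 + 19630/3727.4 = 6.2664.
Then v/c = √(1 − γ⁻²) = √(1 − 0.0254662) = √0.9745338 = 0.987.

0.987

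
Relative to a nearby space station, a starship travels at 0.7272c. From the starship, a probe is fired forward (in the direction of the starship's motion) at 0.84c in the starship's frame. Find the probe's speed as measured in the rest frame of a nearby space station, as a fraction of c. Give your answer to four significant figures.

In units of c, u = (u' + v)/(1 + u'v) with u' = 0.84 and v = 0.7272.
Numerator: 0.84 + 0.7272 = 1.5672. Denominator: 1 + (0.84)(0.7272) = 1.610848.
u = 1.5672/1.610848 = 0.9729, so the speed is 0.9729c.

0.9729c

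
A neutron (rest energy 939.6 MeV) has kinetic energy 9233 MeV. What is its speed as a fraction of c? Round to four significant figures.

γ = 1 + K/(mc²) = 1 + 9233/939.6 = 10.827.
β = √(1 − 1/γ²) = √(1 − 0.00853068) = √0.99146932 = 0.9957.

0.9957c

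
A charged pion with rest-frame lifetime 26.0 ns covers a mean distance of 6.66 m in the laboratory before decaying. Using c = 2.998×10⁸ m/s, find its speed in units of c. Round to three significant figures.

Let x = d/(cτ) = 6.660 m / (2.998×10⁸ m/s × 2.600×10^-8 s) = 0.85442. Since d = βγcτ, x = βγ = β/√(1−β²).
Solving: β² = x²/(1+x²) = 0.730034/1.730034 = 0.421977, so β = 0.650.

0.650c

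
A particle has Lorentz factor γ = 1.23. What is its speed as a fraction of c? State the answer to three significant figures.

0.582c

β = √(1 − 1/γ²) = √(1 − 1/1.5129) = √0.339018 = 0.582.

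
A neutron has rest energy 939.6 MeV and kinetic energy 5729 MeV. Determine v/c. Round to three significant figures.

K = (γ−1)mc², so γ = 1 + 5729/939.6 = 7.0973.
Then v/c = √(1 − γ⁻²) = √(1 − 0.0198524) = √0.9801476 = 0.990.

0.990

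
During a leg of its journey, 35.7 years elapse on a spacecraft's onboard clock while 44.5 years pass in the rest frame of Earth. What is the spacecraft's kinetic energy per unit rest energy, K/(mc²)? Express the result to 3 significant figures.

0.246

From Δt = γΔτ: γ = 44.5/35.7 = 1.2465.
K/(mc²) = γ − 1 = 1.2465 − 1 = 0.246.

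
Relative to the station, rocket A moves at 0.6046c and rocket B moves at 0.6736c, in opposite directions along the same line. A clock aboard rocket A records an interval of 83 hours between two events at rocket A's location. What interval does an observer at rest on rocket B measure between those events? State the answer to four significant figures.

Transform rocket A's velocity into rocket B's frame: (0.6046 + 0.6736)/(1 + 0.6046·0.6736) = 1.2782/1.40725856, so the relative speed is 0.90829c.
At |u| = 0.90829c, γ = (1 − 0.824991)^(−1/2) = 2.3904.
Rocket A's interval is proper; time dilation gives Δt_B = γΔτ = 2.3904 × 83 hours = 198.4 hours.

198.4 hours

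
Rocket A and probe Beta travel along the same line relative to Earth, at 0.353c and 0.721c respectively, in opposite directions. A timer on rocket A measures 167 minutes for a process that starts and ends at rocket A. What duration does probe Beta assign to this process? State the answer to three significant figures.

323 minutes

Speed of rocket A in probe Beta's frame: u = (v_A + v_B)/(1 + v_A v_B/c²) = (0.353 + 0.721)/(1 + 0.353×0.721) = 1.074/1.254513 = 0.85611; |u| = 0.85611c.
At |u| = 0.85611c, γ = (1 − 0.732924)^(−1/2) = 1.935.
The clock on rocket A records proper time, so probe Beta measures Δt = γΔτ = 1.935 × 167 = 323 minutes.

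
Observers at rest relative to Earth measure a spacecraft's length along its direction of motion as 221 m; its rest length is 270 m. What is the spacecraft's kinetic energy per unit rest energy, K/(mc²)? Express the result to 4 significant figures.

0.2217

Length contraction gives γ = L₀/L = 270/221 = 1.22172.
K/(mc²) = γ − 1 = 1.22172 − 1 = 0.2217.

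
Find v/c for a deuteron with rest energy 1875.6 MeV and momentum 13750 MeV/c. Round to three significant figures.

0.991

pc/(mc²) = 13750/1875.6 = 7.331 = βγ = β/√(1−β²).
So β² = x²/(1 + x²) with x = 7.331: x² = 53.7436, β² = 53.7436/54.7436 = 0.981733, β = 0.991.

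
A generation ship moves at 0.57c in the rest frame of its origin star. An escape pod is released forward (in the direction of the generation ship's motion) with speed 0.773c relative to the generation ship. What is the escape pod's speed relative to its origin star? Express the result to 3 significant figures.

Relativistic velocity addition: u = (u' + v)/(1 + u'v/c²), with u' = 0.773c and v = 0.57c.
Numerator: 0.773 + 0.57 = 1.343. Denominator: 1 + (0.773)(0.57) = 1.44061.
u = 1.343/1.44061 = 0.93224, so the speed is 0.932c.

0.932c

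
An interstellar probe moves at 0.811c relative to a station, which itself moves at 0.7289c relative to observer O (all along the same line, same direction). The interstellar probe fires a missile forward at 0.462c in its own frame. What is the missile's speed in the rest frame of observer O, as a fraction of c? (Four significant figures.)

First combine the missile and interstellar probe (S''→S'): u₁ = (0.462 + 0.811)/(1 + 0.462×0.811) = 1.273/1.374682 = 0.92603.
Then combine with the station (S'→S): u = (0.92603 + 0.7289)/(1 + 0.92603×0.7289) = 1.65493/1.674983267 = 0.98803.

0.9880c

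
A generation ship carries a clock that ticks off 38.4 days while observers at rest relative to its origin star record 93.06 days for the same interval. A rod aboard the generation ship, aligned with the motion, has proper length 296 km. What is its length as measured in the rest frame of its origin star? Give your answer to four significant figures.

From Δt = γΔτ: γ = 93.06/38.4 = 2.42344.
L = L₀/γ = 296/2.42344 = 122.1 km.

122.1 km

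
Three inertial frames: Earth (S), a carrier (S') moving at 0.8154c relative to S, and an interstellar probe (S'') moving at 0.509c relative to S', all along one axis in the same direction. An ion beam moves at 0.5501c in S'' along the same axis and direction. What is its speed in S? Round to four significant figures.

Compose velocities in two stages. Stage 1 (into S'): u₁ = (0.5501+0.509)/(1+0.5501×0.509) = 0.82742.
Stage 2 (into S): u = (0.82742+0.8154)/(1+0.82742×0.8154) = 0.98098, so the speed is 0.9810c.

0.9810c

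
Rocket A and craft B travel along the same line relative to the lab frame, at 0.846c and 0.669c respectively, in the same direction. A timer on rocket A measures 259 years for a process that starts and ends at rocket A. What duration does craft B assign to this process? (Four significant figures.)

Speed of rocket A in craft B's frame: u = (v_A − v_B)/(1 − v_A v_B/c²) = (0.846 − 0.669)/(1 − 0.846×0.669) = 0.177/0.434026 = 0.40781; |u| = 0.40781c.
At |u| = 0.40781c, γ = (1 − 0.166309)^(−1/2) = 1.0952.
Rocket A's interval is proper; time dilation gives Δt_B = γΔτ = 1.0952 × 259 years = 283.7 years.

283.7 years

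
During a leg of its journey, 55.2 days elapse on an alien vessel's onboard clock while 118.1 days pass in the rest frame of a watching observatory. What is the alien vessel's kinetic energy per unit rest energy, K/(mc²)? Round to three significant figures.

γ = Δt/Δτ = 118.1/55.2 = 2.13949.
K/(mc²) = γ − 1 = 2.13949 − 1 = 1.14.

1.14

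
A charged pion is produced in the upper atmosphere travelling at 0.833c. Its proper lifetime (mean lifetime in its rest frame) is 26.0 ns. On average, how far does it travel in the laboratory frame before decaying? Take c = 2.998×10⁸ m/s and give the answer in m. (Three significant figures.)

γ = 1/√(1 − β²) = 1/√(1 − 0.693889) = 1/√0.306111 = 1/0.553273 = 1.8074.
Lab-frame lifetime: Δt = γτ = 1.8074 × 26.0 ns = 46.992 ns.
Distance: d = vΔt = 0.833 × 2.998×10⁸ m/s × 4.6992×10^-8 s = 11.7 m.

11.7 m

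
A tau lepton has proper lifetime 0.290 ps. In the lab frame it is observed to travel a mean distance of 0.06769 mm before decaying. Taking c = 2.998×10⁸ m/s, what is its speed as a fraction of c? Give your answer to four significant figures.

0.6143c

Lab distance = (lab lifetime)·v = γτ·βc, so βγ = d/(cτ) = 6.769×10^-5/(2.998×10⁸ × 2.900×10^-13) = 0.77857.
With βγ = 0.77857: γ² = 1 + (βγ)² = 1.606171, and β = (βγ)/γ = 0.77857/1.26735 = 0.6143.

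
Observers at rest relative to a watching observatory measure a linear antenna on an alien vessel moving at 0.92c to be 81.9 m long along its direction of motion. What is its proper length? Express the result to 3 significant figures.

209 m

With β = 0.92, γ = 1/√(1 − 0.92²) = 1/√0.1536 = 2.5516.
Proper length: L₀ = γ·L = 2.5516 × 81.9 = 209 m.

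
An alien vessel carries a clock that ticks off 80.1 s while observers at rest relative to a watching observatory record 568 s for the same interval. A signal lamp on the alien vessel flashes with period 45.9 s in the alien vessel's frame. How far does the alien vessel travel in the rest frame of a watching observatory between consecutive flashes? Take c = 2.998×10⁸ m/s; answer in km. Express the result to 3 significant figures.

9.66×10^7 km

The time-dilation ratio gives γ = 568/80.1 = 7.09114.
β = √(1 − 1/γ²) = 0.99001. Lab-frame period = γτ = 7.09114×45.9 s = 325.48 s. Distance = βc × γτ = 0.99001 × 2.998×10⁸ m/s × 325.48 s = 9.6604×10^10 m = 9.66×10^7 km.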